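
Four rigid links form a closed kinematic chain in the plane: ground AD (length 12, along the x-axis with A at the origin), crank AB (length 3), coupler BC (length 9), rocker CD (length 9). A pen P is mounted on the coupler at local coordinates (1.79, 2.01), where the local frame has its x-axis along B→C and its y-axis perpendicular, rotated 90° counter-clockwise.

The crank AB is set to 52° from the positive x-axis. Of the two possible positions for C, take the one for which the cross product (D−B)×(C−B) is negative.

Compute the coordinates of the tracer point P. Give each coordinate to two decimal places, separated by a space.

A=(0,0), D=(12.00,0)
B = A + 3.00·(cos52°, sin52°) = (1.8470, 2.3640)
|BD| = 10.4246
circle(B,9.00) ∩ circle(D,9.00): a=5.2123, h=7.3370
  candidates: C₊=(8.5873,8.3279) cross=76.486; C₋=(5.2596,-5.9639) cross=-76.486
  mode - wants cross < 0 → take C=(5.2596,-5.9639) (cross=-76.486)
ex = (C−B)/|BC| = (0.3792,-0.9253); ey = (0.9253,0.3792)
P = B + 1.79·ex + 2.01·ey = (4.3856,1.4699)

4.39 1.47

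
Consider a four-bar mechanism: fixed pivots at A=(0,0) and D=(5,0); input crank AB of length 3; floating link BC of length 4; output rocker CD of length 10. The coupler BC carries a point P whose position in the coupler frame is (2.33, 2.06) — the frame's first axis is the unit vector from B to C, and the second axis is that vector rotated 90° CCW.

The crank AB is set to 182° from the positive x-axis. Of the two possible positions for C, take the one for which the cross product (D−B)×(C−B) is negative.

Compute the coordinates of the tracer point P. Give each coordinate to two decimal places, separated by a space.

A=(0,0), D=(5.00,0)
B = A + 3.00·(cos182°, sin182°) = (-2.9982, -0.1047)
|BD| = 7.9989
circle(B,4.00) ∩ circle(D,10.00): a=-1.2513, h=3.7992
  candidates: C₊=(-4.2991,3.6778) cross=30.390; C₋=(-4.1997,-3.9200) cross=-30.390
  mode - wants cross < 0 → take C=(-4.1997,-3.9200) (cross=-30.390)
ex = (C−B)/|BC| = (-0.3004,-0.9538); ey = (0.9538,-0.3004)
P = B + 2.33·ex + 2.06·ey = (-1.7332,-2.9459)

-1.73 -2.95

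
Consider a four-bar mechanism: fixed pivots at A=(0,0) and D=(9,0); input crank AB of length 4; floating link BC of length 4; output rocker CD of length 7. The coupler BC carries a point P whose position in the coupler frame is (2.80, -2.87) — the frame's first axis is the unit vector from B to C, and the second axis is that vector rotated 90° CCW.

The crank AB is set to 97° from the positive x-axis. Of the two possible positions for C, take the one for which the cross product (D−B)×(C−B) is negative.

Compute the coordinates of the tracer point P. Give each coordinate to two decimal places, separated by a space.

A=(0,0), D=(9.00,0)
B = A + 4.00·(cos97°, sin97°) = (-0.4875, 3.9702)
|BD| = 10.2847
circle(B,4.00) ∩ circle(D,7.00): a=3.5380, h=1.8661
  candidates: C₊=(3.4967,4.3259) cross=19.193; C₋=(2.0559,0.8829) cross=-19.193
  mode - wants cross < 0 → take C=(2.0559,0.8829) (cross=-19.193)
ex = (C−B)/|BC| = (0.6358,-0.7718); ey = (0.7718,0.6358)
P = B + 2.80·ex + -2.87·ey = (-0.9222,-0.0158)

-0.92 -0.02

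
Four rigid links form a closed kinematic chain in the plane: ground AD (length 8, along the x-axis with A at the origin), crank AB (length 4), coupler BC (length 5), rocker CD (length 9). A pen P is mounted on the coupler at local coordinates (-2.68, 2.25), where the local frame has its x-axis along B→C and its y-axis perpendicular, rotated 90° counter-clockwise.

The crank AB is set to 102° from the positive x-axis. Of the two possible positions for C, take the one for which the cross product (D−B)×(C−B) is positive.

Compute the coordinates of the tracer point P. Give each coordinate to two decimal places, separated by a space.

A=(0,0), D=(8.00,0)
B = A + 4.00·(cos102°, sin102°) = (-0.8316, 3.9126)
|BD| = 9.6595
circle(B,5.00) ∩ circle(D,9.00): a=1.9311, h=4.6120
  candidates: C₊=(2.8020,7.3472) cross=44.550; C₋=(-0.9342,-1.0864) cross=-44.550
  mode + wants cross > 0 → take C=(2.8020,7.3472) (cross=44.550)
ex = (C−B)/|BC| = (0.7267,0.6869); ey = (-0.6869,0.7267)
P = B + -2.68·ex + 2.25·ey = (-4.3249,3.7068)

-4.32 3.71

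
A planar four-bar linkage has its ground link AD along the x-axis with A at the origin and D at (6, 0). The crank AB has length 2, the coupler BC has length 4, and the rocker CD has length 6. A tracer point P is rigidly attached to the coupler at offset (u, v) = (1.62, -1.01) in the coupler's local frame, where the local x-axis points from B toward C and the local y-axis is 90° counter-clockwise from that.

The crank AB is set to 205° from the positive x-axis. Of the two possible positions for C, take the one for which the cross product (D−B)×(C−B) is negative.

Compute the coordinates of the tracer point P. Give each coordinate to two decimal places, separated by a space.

A=(0,0), D=(6.00,0)
B = A + 2.00·(cos205°, sin205°) = (-1.8126, -0.8452)
|BD| = 7.8582
circle(B,4.00) ∩ circle(D,6.00): a=2.6565, h=2.9904
  candidates: C₊=(0.5069,2.4136) cross=23.500; C₋=(1.1502,-3.5326) cross=-23.500
  mode - wants cross < 0 → take C=(1.1502,-3.5326) (cross=-23.500)
ex = (C−B)/|BC| = (0.7407,-0.6718); ey = (0.6718,0.7407)
P = B + 1.62·ex + -1.01·ey = (-1.2912,-2.6817)

-1.29 -2.68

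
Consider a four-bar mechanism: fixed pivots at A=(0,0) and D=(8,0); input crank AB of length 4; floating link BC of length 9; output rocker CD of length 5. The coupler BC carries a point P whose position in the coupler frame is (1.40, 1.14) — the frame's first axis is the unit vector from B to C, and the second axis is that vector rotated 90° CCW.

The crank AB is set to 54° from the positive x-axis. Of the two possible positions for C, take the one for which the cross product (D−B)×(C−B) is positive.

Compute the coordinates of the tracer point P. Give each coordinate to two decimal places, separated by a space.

A=(0,0), D=(8.00,0)
B = A + 4.00·(cos54°, sin54°) = (2.3511, 3.2361)
|BD| = 6.5101
circle(B,9.00) ∩ circle(D,5.00): a=7.5561, h=4.8894
  candidates: C₊=(11.3380,3.7226) cross=31.830; C₋=(6.4771,-4.7624) cross=-31.830
  mode + wants cross > 0 → take C=(11.3380,3.7226) (cross=31.830)
ex = (C−B)/|BC| = (0.9985,0.0541); ey = (-0.0541,0.9985)
P = B + 1.40·ex + 1.14·ey = (3.6875,4.4501)

3.69 4.45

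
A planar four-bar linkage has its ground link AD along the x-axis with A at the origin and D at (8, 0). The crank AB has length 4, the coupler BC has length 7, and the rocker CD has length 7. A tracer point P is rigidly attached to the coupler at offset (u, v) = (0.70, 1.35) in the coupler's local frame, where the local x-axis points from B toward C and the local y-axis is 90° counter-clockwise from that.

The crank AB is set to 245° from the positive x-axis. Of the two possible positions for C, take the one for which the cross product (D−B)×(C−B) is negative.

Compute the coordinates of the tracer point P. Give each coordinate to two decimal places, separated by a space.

-0.54 -2.63

A=(0,0), D=(8.00,0)
B = A + 4.00·(cos245°, sin245°) = (-1.6905, -3.6252)
|BD| = 10.3464
circle(B,7.00) ∩ circle(D,7.00): a=5.1732, h=4.7157
  candidates: C₊=(1.5024,2.6042) cross=48.791; C₋=(4.8071,-6.2294) cross=-48.791
  mode - wants cross < 0 → take C=(4.8071,-6.2294) (cross=-48.791)
ex = (C−B)/|BC| = (0.9282,-0.3720); ey = (0.3720,0.9282)
P = B + 0.70·ex + 1.35·ey = (-0.5385,-2.6325)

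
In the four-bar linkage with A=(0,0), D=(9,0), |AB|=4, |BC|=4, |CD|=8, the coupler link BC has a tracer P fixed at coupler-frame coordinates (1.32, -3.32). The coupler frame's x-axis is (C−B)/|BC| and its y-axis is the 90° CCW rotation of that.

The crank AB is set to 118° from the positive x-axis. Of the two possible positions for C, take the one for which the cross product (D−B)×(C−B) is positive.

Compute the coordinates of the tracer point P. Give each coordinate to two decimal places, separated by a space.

A=(0,0), D=(9.00,0)
B = A + 4.00·(cos118°, sin118°) = (-1.8779, 3.5318)
|BD| = 11.4369
circle(B,4.00) ∩ circle(D,8.00): a=3.6200, h=1.7017
  candidates: C₊=(2.0907,4.0325) cross=19.463; C₋=(1.0396,0.7954) cross=-19.463
  mode + wants cross > 0 → take C=(2.0907,4.0325) (cross=19.463)
ex = (C−B)/|BC| = (0.9921,0.1252); ey = (-0.1252,0.9921)
P = B + 1.32·ex + -3.32·ey = (-0.1527,0.4031)

-0.15 0.40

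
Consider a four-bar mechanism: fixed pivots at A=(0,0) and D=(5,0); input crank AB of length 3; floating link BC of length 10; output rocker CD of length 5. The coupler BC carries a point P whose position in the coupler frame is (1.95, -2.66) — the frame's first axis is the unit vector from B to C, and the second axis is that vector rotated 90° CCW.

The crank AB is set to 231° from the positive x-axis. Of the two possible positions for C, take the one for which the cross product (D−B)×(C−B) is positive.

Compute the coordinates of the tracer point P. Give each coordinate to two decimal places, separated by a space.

1.39 -2.71

A=(0,0), D=(5.00,0)
B = A + 3.00·(cos231°, sin231°) = (-1.8880, -2.3314)
|BD| = 7.2718
circle(B,10.00) ∩ circle(D,5.00): a=8.7928, h=4.7631
  candidates: C₊=(4.9136,4.9993) cross=34.636; C₋=(7.9678,-4.0240) cross=-34.636
  mode + wants cross > 0 → take C=(4.9136,4.9993) (cross=34.636)
ex = (C−B)/|BC| = (0.6802,0.7331); ey = (-0.7331,0.6802)
P = B + 1.95·ex + -2.66·ey = (1.3883,-2.7112)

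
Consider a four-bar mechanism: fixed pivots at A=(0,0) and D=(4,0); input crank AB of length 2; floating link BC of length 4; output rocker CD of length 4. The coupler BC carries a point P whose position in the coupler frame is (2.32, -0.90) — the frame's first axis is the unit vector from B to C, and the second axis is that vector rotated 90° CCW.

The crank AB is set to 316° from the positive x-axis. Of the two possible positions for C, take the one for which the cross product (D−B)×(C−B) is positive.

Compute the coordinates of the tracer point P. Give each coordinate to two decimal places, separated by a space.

2.04 1.02

A=(0,0), D=(4.00,0)
B = A + 2.00·(cos316°, sin316°) = (1.4387, -1.3893)
|BD| = 2.9139
circle(B,4.00) ∩ circle(D,4.00): a=1.4569, h=3.7252
  candidates: C₊=(0.9432,2.5799) cross=10.855; C₋=(4.4955,-3.9692) cross=-10.855
  mode + wants cross > 0 → take C=(0.9432,2.5799) (cross=10.855)
ex = (C−B)/|BC| = (-0.1239,0.9923); ey = (-0.9923,-0.1239)
P = B + 2.32·ex + -0.90·ey = (2.0443,1.0243)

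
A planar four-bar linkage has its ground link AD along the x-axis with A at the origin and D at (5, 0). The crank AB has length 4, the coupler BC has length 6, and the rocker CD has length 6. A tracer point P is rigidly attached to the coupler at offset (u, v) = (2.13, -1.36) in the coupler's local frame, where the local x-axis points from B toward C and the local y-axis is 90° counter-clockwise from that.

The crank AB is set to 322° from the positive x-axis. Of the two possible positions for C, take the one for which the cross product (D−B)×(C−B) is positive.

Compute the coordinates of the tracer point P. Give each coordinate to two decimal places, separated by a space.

2.90 0.05

A=(0,0), D=(5.00,0)
B = A + 4.00·(cos322°, sin322°) = (3.1520, -2.4626)
|BD| = 3.0789
circle(B,6.00) ∩ circle(D,6.00): a=1.5394, h=5.7991
  candidates: C₊=(-0.5624,2.2493) cross=17.855; C₋=(8.7145,-4.7120) cross=-17.855
  mode + wants cross > 0 → take C=(-0.5624,2.2493) (cross=17.855)
ex = (C−B)/|BC| = (-0.6191,0.7853); ey = (-0.7853,-0.6191)
P = B + 2.13·ex + -1.36·ey = (2.9015,0.0521)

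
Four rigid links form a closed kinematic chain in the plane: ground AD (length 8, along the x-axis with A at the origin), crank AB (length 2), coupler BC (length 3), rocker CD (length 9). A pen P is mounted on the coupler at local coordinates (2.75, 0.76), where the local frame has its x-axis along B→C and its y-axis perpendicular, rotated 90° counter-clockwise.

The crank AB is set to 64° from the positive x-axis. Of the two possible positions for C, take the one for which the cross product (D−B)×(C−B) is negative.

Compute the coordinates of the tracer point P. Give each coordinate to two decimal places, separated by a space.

-0.23 -0.83

A=(0,0), D=(8.00,0)
B = A + 2.00·(cos64°, sin64°) = (0.8767, 1.7976)
|BD| = 7.3466
circle(B,3.00) ∩ circle(D,9.00): a=-1.2270, h=2.7376
  candidates: C₊=(0.3569,4.7522) cross=20.112; C₋=(-0.9828,-0.5566) cross=-20.112
  mode - wants cross < 0 → take C=(-0.9828,-0.5566) (cross=-20.112)
ex = (C−B)/|BC| = (-0.6198,-0.7847); ey = (0.7847,-0.6198)
P = B + 2.75·ex + 0.76·ey = (-0.2314,-0.8315)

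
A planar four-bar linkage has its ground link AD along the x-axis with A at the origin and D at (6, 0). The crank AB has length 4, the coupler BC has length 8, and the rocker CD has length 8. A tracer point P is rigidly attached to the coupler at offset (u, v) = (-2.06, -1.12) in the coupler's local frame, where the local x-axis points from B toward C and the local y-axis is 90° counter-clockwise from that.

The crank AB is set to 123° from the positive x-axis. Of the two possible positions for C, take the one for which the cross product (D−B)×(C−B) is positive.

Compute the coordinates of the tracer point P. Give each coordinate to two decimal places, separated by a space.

-3.25 1.27

A=(0,0), D=(6.00,0)
B = A + 4.00·(cos123°, sin123°) = (-2.1786, 3.3547)
|BD| = 8.8398
circle(B,8.00) ∩ circle(D,8.00): a=4.4199, h=6.6682
  candidates: C₊=(4.4413,7.8467) cross=58.945; C₋=(-0.6198,-4.4920) cross=-58.945
  mode + wants cross > 0 → take C=(4.4413,7.8467) (cross=58.945)
ex = (C−B)/|BC| = (0.8275,0.5615); ey = (-0.5615,0.8275)
P = B + -2.06·ex + -1.12·ey = (-3.2543,1.2712)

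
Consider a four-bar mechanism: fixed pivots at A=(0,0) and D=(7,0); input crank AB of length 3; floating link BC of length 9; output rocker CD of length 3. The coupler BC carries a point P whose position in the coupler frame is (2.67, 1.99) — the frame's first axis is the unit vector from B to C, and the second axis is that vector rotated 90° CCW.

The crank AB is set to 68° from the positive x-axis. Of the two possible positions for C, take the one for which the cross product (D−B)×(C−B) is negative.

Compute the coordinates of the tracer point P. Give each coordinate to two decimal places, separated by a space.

4.45 2.72

A=(0,0), D=(7.00,0)
B = A + 3.00·(cos68°, sin68°) = (1.1238, 2.7816)
|BD| = 6.5013
circle(B,9.00) ∩ circle(D,3.00): a=8.7880, h=1.9419
  candidates: C₊=(9.8977,0.7768) cross=12.625; C₋=(8.2361,-2.7335) cross=-12.625
  mode - wants cross < 0 → take C=(8.2361,-2.7335) (cross=-12.625)
ex = (C−B)/|BC| = (0.7902,-0.6128); ey = (0.6128,0.7902)
P = B + 2.67·ex + 1.99·ey = (4.4532,2.7180)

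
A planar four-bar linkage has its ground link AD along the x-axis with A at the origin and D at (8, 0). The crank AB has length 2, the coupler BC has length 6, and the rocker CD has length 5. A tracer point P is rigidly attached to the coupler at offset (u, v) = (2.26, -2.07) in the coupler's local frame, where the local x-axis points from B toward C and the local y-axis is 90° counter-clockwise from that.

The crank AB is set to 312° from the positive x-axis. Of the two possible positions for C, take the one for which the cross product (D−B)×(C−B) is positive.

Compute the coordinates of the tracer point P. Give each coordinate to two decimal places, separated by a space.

4.29 -0.67

A=(0,0), D=(8.00,0)
B = A + 2.00·(cos312°, sin312°) = (1.3383, -1.4863)
|BD| = 6.8255
circle(B,6.00) ∩ circle(D,5.00): a=4.2186, h=4.2666
  candidates: C₊=(4.5265,3.5965) cross=29.122; C₋=(6.3847,-4.7319) cross=-29.122
  mode + wants cross > 0 → take C=(4.5265,3.5965) (cross=29.122)
ex = (C−B)/|BC| = (0.5314,0.8471); ey = (-0.8471,0.5314)
P = B + 2.26·ex + -2.07·ey = (4.2927,-0.6717)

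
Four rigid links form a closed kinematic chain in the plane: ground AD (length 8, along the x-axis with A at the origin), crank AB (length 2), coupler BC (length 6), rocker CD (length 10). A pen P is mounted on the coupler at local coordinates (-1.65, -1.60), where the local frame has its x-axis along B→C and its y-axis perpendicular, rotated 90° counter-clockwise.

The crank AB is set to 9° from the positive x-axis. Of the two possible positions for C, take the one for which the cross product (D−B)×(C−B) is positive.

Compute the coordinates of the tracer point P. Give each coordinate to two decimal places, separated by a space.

4.03 -0.71

A=(0,0), D=(8.00,0)
B = A + 2.00·(cos9°, sin9°) = (1.9754, 0.3129)
|BD| = 6.0327
circle(B,6.00) ∩ circle(D,10.00): a=-2.2880, h=5.5466
  candidates: C₊=(-0.0219,5.9707) cross=33.461; C₋=(-0.5972,-5.1076) cross=-33.461
  mode + wants cross > 0 → take C=(-0.0219,5.9707) (cross=33.461)
ex = (C−B)/|BC| = (-0.3329,0.9430); ey = (-0.9430,-0.3329)
P = B + -1.65·ex + -1.60·ey = (4.0334,-0.7104)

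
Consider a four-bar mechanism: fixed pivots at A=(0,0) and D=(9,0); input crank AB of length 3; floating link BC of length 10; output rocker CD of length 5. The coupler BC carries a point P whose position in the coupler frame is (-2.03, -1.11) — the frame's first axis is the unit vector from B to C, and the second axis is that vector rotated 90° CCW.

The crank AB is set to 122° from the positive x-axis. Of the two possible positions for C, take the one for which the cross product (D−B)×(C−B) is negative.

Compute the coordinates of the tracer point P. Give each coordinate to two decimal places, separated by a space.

-3.85 3.03

A=(0,0), D=(9.00,0)
B = A + 3.00·(cos122°, sin122°) = (-1.5898, 2.5441)
|BD| = 10.8911
circle(B,10.00) ∩ circle(D,5.00): a=8.8887, h=4.5815
  candidates: C₊=(8.1233,4.9225) cross=49.898; C₋=(5.9828,-3.9870) cross=-49.898
  mode - wants cross < 0 → take C=(5.9828,-3.9870) (cross=-49.898)
ex = (C−B)/|BC| = (0.7573,-0.6531); ey = (0.6531,0.7573)
P = B + -2.03·ex + -1.11·ey = (-3.8519,3.0294)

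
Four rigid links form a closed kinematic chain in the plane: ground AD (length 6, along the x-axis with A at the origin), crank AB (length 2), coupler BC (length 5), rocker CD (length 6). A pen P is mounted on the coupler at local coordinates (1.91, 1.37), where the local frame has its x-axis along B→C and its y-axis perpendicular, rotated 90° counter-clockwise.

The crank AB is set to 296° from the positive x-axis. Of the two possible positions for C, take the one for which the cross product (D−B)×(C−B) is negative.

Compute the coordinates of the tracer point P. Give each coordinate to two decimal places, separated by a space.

A=(0,0), D=(6.00,0)
B = A + 2.00·(cos296°, sin296°) = (0.8767, -1.7976)
|BD| = 5.4295
circle(B,5.00) ∩ circle(D,6.00): a=1.7017, h=4.7015
  candidates: C₊=(0.9259,3.2022) cross=25.527; C₋=(4.0391,-5.6705) cross=-25.527
  mode - wants cross < 0 → take C=(4.0391,-5.6705) (cross=-25.527)
ex = (C−B)/|BC| = (0.6325,-0.7746); ey = (0.7746,0.6325)
P = B + 1.91·ex + 1.37·ey = (3.1459,-2.4106)

3.15 -2.41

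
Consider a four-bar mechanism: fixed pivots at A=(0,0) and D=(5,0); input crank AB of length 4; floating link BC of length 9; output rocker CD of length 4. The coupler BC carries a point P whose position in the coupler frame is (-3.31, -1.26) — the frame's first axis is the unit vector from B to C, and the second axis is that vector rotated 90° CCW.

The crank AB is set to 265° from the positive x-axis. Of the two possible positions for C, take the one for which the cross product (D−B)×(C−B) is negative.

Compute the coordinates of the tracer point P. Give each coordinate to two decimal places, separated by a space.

-3.31 -5.93

A=(0,0), D=(5.00,0)
B = A + 4.00·(cos265°, sin265°) = (-0.3486, -3.9848)
|BD| = 6.6698
circle(B,9.00) ∩ circle(D,4.00): a=8.2076, h=3.6926
  candidates: C₊=(4.0271,3.8799) cross=24.629; C₋=(8.4393,-2.0424) cross=-24.629
  mode - wants cross < 0 → take C=(8.4393,-2.0424) (cross=-24.629)
ex = (C−B)/|BC| = (0.9764,0.2158); ey = (-0.2158,0.9764)
P = B + -3.31·ex + -1.26·ey = (-3.3087,-5.9294)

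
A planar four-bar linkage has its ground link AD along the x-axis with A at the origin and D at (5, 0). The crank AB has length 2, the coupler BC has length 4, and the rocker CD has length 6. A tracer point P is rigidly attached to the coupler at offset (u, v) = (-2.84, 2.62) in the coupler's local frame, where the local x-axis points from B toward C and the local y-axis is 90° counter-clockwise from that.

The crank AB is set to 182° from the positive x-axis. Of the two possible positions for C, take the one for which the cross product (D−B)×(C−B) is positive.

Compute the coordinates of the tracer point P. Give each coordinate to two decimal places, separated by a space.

-5.70 -1.18

A=(0,0), D=(5.00,0)
B = A + 2.00·(cos182°, sin182°) = (-1.9988, -0.0698)
|BD| = 6.9991
circle(B,4.00) ∩ circle(D,6.00): a=2.0708, h=3.4222
  candidates: C₊=(0.0378,3.3729) cross=23.953; C₋=(0.1061,-3.4712) cross=-23.953
  mode + wants cross > 0 → take C=(0.0378,3.3729) (cross=23.953)
ex = (C−B)/|BC| = (0.5091,0.8607); ey = (-0.8607,0.5091)
P = B + -2.84·ex + 2.62·ey = (-5.6997,-1.1802)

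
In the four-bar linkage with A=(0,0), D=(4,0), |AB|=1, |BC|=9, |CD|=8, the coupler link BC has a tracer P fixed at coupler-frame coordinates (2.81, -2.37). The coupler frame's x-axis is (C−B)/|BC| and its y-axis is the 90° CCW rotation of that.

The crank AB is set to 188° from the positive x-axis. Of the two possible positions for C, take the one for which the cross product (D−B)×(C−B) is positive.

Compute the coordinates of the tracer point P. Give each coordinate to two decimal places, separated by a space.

A=(0,0), D=(4.00,0)
B = A + 1.00·(cos188°, sin188°) = (-0.9903, -0.1392)
|BD| = 4.9922
circle(B,9.00) ∩ circle(D,8.00): a=4.1988, h=7.9606
  candidates: C₊=(2.9849,7.9353) cross=39.741; C₋=(3.4288,-7.9796) cross=-39.741
  mode + wants cross > 0 → take C=(2.9849,7.9353) (cross=39.741)
ex = (C−B)/|BC| = (0.4417,0.8972); ey = (-0.8972,0.4417)
P = B + 2.81·ex + -2.37·ey = (2.3772,1.3351)

2.38 1.34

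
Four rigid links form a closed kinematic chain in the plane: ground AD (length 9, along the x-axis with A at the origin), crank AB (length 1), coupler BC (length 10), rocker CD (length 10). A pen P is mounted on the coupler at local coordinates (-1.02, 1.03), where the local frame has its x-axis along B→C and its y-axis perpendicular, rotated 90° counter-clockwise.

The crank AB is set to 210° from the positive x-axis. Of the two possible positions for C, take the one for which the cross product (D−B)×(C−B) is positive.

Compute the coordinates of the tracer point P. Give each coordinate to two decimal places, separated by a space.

-2.24 -0.95

A=(0,0), D=(9.00,0)
B = A + 1.00·(cos210°, sin210°) = (-0.8660, -0.5000)
|BD| = 9.8787
circle(B,10.00) ∩ circle(D,10.00): a=4.9393, h=8.6950
  candidates: C₊=(3.6269,8.4338) cross=85.895; C₋=(4.5071,-8.9338) cross=-85.895
  mode + wants cross > 0 → take C=(3.6269,8.4338) (cross=85.895)
ex = (C−B)/|BC| = (0.4493,0.8934); ey = (-0.8934,0.4493)
P = B + -1.02·ex + 1.03·ey = (-2.2445,-0.9485)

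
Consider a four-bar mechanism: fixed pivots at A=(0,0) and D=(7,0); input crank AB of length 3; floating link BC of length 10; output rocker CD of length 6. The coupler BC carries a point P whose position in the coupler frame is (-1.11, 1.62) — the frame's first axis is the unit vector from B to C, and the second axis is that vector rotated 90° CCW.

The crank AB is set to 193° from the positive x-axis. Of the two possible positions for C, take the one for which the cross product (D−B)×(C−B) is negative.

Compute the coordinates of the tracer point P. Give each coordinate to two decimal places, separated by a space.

A=(0,0), D=(7.00,0)
B = A + 3.00·(cos193°, sin193°) = (-2.9231, -0.6749)
|BD| = 9.9460
circle(B,10.00) ∩ circle(D,6.00): a=8.1904, h=5.7374
  candidates: C₊=(4.8591,5.6050) cross=57.064; C₋=(5.6377,-5.8433) cross=-57.064
  mode - wants cross < 0 → take C=(5.6377,-5.8433) (cross=-57.064)
ex = (C−B)/|BC| = (0.8561,-0.5168); ey = (0.5168,0.8561)
P = B + -1.11·ex + 1.62·ey = (-3.0361,1.2857)

-3.04 1.29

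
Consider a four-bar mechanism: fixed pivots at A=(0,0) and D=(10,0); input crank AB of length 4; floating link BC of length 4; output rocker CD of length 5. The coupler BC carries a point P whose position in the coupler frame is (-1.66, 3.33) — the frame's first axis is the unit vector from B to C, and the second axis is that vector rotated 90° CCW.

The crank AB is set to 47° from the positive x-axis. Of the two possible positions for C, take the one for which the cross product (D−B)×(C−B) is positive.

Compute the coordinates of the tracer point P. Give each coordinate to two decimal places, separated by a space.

0.45 5.86

A=(0,0), D=(10.00,0)
B = A + 4.00·(cos47°, sin47°) = (2.7280, 2.9254)
|BD| = 7.8384
circle(B,4.00) ∩ circle(D,5.00): a=3.3451, h=2.1933
  candidates: C₊=(6.6499,3.7118) cross=17.192; C₋=(5.0128,-0.3578) cross=-17.192
  mode + wants cross > 0 → take C=(6.6499,3.7118) (cross=17.192)
ex = (C−B)/|BC| = (0.9805,0.1966); ey = (-0.1966,0.9805)
P = B + -1.66·ex + 3.33·ey = (0.4458,5.8641)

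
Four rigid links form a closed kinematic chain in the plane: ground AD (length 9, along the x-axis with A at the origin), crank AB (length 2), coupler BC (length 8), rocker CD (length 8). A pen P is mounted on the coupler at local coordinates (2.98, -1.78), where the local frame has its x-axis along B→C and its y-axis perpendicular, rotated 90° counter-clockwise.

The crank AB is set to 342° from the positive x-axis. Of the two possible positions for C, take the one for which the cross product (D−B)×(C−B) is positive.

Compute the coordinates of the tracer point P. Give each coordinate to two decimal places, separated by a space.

4.65 1.50

A=(0,0), D=(9.00,0)
B = A + 2.00·(cos342°, sin342°) = (1.9021, -0.6180)
|BD| = 7.1247
circle(B,8.00) ∩ circle(D,8.00): a=3.5624, h=7.1631
  candidates: C₊=(4.8297,6.8270) cross=51.035; C₋=(6.0724,-7.4451) cross=-51.035
  mode + wants cross > 0 → take C=(4.8297,6.8270) (cross=51.035)
ex = (C−B)/|BC| = (0.3659,0.9306); ey = (-0.9306,0.3659)
P = B + 2.98·ex + -1.78·ey = (4.6492,1.5039)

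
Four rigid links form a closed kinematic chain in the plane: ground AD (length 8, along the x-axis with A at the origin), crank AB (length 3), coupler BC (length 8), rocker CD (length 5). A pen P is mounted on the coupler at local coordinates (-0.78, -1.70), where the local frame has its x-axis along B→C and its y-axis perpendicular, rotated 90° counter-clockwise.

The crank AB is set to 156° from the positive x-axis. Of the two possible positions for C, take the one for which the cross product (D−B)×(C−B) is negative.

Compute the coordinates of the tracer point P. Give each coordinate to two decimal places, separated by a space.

A=(0,0), D=(8.00,0)
B = A + 3.00·(cos156°, sin156°) = (-2.7406, 1.2202)
|BD| = 10.8097
circle(B,8.00) ∩ circle(D,5.00): a=7.2088, h=3.4689
  candidates: C₊=(4.8137,3.8532) cross=37.498; C₋=(4.0305,-3.0403) cross=-37.498
  mode - wants cross < 0 → take C=(4.0305,-3.0403) (cross=-37.498)
ex = (C−B)/|BC| = (0.8464,-0.5326); ey = (0.5326,0.8464)
P = B + -0.78·ex + -1.70·ey = (-4.3062,0.1967)

-4.31 0.20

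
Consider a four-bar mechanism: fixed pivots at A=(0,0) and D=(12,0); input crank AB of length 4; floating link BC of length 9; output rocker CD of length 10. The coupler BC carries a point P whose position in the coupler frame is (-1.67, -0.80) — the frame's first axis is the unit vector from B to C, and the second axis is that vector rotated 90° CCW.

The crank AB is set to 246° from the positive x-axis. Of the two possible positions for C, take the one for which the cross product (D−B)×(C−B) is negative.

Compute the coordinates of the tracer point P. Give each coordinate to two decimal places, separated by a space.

A=(0,0), D=(12.00,0)
B = A + 4.00·(cos246°, sin246°) = (-1.6269, -3.6542)
|BD| = 14.1084
circle(B,9.00) ∩ circle(D,10.00): a=6.3808, h=6.3470
  candidates: C₊=(2.8922,4.1290) cross=89.547; C₋=(6.1801,-8.1319) cross=-89.547
  mode - wants cross < 0 → take C=(6.1801,-8.1319) (cross=-89.547)
ex = (C−B)/|BC| = (0.8674,-0.4975); ey = (0.4975,0.8674)
P = B + -1.67·ex + -0.80·ey = (-3.4736,-3.5173)

-3.47 -3.52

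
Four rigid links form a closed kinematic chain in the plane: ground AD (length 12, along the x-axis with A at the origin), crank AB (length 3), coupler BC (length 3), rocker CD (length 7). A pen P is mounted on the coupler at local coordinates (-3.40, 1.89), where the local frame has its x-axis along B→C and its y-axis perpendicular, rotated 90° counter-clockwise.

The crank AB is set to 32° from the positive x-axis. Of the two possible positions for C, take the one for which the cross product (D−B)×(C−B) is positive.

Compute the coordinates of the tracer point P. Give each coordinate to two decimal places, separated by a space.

-1.24 2.47

A=(0,0), D=(12.00,0)
B = A + 3.00·(cos32°, sin32°) = (2.5441, 1.5898)
|BD| = 9.5886
circle(B,3.00) ∩ circle(D,7.00): a=2.7085, h=1.2900
  candidates: C₊=(5.4290,2.4129) cross=12.370; C₋=(5.0012,-0.1315) cross=-12.370
  mode + wants cross > 0 → take C=(5.4290,2.4129) (cross=12.370)
ex = (C−B)/|BC| = (0.9616,0.2744); ey = (-0.2744,0.9616)
P = B + -3.40·ex + 1.89·ey = (-1.2439,2.4743)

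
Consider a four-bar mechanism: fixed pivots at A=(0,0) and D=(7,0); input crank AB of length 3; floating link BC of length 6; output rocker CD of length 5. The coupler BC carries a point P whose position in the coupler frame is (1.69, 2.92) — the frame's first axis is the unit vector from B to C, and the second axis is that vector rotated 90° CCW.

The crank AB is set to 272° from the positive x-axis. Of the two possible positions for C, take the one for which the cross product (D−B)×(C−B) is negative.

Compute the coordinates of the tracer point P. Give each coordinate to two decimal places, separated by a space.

2.62 -0.75

A=(0,0), D=(7.00,0)
B = A + 3.00·(cos272°, sin272°) = (0.1047, -2.9982)
|BD| = 7.5189
circle(B,6.00) ∩ circle(D,5.00): a=4.4909, h=3.9789
  candidates: C₊=(2.6366,2.4415) cross=29.917; C₋=(5.8097,-4.8563) cross=-29.917
  mode - wants cross < 0 → take C=(5.8097,-4.8563) (cross=-29.917)
ex = (C−B)/|BC| = (0.9508,-0.3097); ey = (0.3097,0.9508)
P = B + 1.69·ex + 2.92·ey = (2.6159,-0.7451)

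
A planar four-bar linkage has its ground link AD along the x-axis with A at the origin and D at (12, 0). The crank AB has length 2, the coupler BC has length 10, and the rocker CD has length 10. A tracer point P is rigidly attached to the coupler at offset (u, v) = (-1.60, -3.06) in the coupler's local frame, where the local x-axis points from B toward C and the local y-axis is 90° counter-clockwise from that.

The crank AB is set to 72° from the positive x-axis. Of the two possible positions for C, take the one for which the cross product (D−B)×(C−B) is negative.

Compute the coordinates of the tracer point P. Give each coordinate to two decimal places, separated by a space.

-2.83 2.01

A=(0,0), D=(12.00,0)
B = A + 2.00·(cos72°, sin72°) = (0.6180, 1.9021)
|BD| = 11.5398
circle(B,10.00) ∩ circle(D,10.00): a=5.7699, h=8.1675
  candidates: C₊=(7.6553,9.0068) cross=94.251; C₋=(4.9628,-7.1047) cross=-94.251
  mode - wants cross < 0 → take C=(4.9628,-7.1047) (cross=-94.251)
ex = (C−B)/|BC| = (0.4345,-0.9007); ey = (0.9007,0.4345)
P = B + -1.60·ex + -3.06·ey = (-2.8332,2.0137)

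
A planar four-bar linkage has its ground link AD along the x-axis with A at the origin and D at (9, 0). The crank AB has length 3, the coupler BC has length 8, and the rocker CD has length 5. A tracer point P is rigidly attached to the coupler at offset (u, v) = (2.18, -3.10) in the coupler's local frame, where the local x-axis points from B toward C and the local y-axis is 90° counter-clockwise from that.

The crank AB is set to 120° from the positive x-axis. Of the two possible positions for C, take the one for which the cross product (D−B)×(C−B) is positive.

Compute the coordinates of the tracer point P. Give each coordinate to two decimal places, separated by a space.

A=(0,0), D=(9.00,0)
B = A + 3.00·(cos120°, sin120°) = (-1.5000, 2.5981)
|BD| = 10.8167
circle(B,8.00) ∩ circle(D,5.00): a=7.2111, h=3.4641
  candidates: C₊=(6.3321,4.2287) cross=37.470; C₋=(4.6679,-2.4967) cross=-37.470
  mode + wants cross > 0 → take C=(6.3321,4.2287) (cross=37.470)
ex = (C−B)/|BC| = (0.9790,0.2038); ey = (-0.2038,0.9790)
P = B + 2.18·ex + -3.10·ey = (1.2661,0.0075)

1.27 0.01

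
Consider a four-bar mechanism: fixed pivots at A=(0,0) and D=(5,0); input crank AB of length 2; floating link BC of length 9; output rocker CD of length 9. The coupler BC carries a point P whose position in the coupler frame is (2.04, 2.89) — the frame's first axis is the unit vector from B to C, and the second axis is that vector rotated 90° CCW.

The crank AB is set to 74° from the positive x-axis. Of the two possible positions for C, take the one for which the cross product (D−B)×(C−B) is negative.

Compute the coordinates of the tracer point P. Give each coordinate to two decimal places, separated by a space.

3.14 -0.49

A=(0,0), D=(5.00,0)
B = A + 2.00·(cos74°, sin74°) = (0.5513, 1.9225)
|BD| = 4.8464
circle(B,9.00) ∩ circle(D,9.00): a=2.4232, h=8.6677
  candidates: C₊=(6.2140,8.9177) cross=42.007; C₋=(-0.6628,-6.9952) cross=-42.007
  mode - wants cross < 0 → take C=(-0.6628,-6.9952) (cross=-42.007)
ex = (C−B)/|BC| = (-0.1349,-0.9909); ey = (0.9909,-0.1349)
P = B + 2.04·ex + 2.89·ey = (3.1397,-0.4887)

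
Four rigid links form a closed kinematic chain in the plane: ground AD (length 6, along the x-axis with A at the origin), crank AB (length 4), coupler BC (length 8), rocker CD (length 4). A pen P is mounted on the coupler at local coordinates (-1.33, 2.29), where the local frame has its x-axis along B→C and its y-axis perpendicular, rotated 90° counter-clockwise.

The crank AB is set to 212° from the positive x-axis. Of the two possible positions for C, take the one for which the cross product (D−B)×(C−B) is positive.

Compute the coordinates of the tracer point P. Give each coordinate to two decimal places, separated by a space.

A=(0,0), D=(6.00,0)
B = A + 4.00·(cos212°, sin212°) = (-3.3922, -2.1197)
|BD| = 9.6284
circle(B,8.00) ∩ circle(D,4.00): a=7.3068, h=3.2573
  candidates: C₊=(3.0183,2.6663) cross=31.363; C₋=(4.4525,-3.6885) cross=-31.363
  mode + wants cross > 0 → take C=(3.0183,2.6663) (cross=31.363)
ex = (C−B)/|BC| = (0.8013,0.5983); ey = (-0.5983,0.8013)
P = B + -1.33·ex + 2.29·ey = (-5.8279,-1.0804)

-5.83 -1.08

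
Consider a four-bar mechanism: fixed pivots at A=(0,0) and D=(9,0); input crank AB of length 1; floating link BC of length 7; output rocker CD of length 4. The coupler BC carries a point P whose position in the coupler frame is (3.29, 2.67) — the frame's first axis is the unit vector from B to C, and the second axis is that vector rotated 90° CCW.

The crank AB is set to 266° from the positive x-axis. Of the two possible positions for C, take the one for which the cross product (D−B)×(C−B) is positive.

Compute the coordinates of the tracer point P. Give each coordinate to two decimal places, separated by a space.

A=(0,0), D=(9.00,0)
B = A + 1.00·(cos266°, sin266°) = (-0.0698, -0.9976)
|BD| = 9.1245
circle(B,7.00) ∩ circle(D,4.00): a=6.3706, h=2.9010
  candidates: C₊=(5.9454,2.5826) cross=26.470; C₋=(6.5798,-3.1847) cross=-26.470
  mode + wants cross > 0 → take C=(5.9454,2.5826) (cross=26.470)
ex = (C−B)/|BC| = (0.8593,0.5114); ey = (-0.5114,0.8593)
P = B + 3.29·ex + 2.67·ey = (1.3918,2.9795)

1.39 2.98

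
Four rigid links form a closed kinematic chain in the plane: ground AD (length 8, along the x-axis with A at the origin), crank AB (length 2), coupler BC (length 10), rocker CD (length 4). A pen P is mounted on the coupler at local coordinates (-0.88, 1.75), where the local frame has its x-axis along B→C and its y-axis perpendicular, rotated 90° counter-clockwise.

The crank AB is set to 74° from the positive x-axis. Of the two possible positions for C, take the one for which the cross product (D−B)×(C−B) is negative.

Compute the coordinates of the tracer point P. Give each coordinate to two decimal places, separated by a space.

A=(0,0), D=(8.00,0)
B = A + 2.00·(cos74°, sin74°) = (0.5513, 1.9225)
|BD| = 7.6928
circle(B,10.00) ∩ circle(D,4.00): a=9.3060, h=3.6603
  candidates: C₊=(10.4768,3.1410) cross=28.158; C₋=(8.6473,-3.9473) cross=-28.158
  mode - wants cross < 0 → take C=(8.6473,-3.9473) (cross=-28.158)
ex = (C−B)/|BC| = (0.8096,-0.5870); ey = (0.5870,0.8096)
P = B + -0.88·ex + 1.75·ey = (0.8660,3.8559)

0.87 3.86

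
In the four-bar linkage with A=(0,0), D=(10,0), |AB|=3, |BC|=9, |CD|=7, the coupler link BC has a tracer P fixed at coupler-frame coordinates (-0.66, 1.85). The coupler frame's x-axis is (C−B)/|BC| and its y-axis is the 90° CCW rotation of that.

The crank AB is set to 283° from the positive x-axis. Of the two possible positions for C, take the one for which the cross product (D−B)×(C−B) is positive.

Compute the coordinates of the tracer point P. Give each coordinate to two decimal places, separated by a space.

-1.26 -2.60

A=(0,0), D=(10.00,0)
B = A + 3.00·(cos283°, sin283°) = (0.6749, -2.9231)
|BD| = 9.7726
circle(B,9.00) ∩ circle(D,7.00): a=6.5235, h=6.2003
  candidates: C₊=(5.0451,4.9446) cross=60.593; C₋=(8.7543,-6.8883) cross=-60.593
  mode + wants cross > 0 → take C=(5.0451,4.9446) (cross=60.593)
ex = (C−B)/|BC| = (0.4856,0.8742); ey = (-0.8742,0.4856)
P = B + -0.66·ex + 1.85·ey = (-1.2629,-2.6017)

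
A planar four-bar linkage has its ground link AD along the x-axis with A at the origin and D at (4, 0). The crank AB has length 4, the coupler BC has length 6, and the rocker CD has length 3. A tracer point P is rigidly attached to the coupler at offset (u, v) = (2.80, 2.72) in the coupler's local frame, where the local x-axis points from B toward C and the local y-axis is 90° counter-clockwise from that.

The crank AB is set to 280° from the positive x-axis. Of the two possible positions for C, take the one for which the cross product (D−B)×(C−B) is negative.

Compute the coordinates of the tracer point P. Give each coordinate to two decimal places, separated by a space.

2.40 -0.43

A=(0,0), D=(4.00,0)
B = A + 4.00·(cos280°, sin280°) = (0.6946, -3.9392)
|BD| = 5.1423
circle(B,6.00) ∩ circle(D,3.00): a=5.1964, h=2.9995
  candidates: C₊=(1.7370,1.9695) cross=15.424; C₋=(6.3326,-1.8866) cross=-15.424
  mode - wants cross < 0 → take C=(6.3326,-1.8866) (cross=-15.424)
ex = (C−B)/|BC| = (0.9397,0.3421); ey = (-0.3421,0.9397)
P = B + 2.80·ex + 2.72·ey = (2.3951,-0.4255)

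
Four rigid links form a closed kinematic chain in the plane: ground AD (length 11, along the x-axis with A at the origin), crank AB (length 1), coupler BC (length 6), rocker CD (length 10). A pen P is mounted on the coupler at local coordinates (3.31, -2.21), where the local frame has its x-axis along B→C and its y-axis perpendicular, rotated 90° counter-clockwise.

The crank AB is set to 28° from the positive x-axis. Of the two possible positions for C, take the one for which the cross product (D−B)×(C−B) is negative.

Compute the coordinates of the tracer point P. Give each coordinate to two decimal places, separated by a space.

-0.34 -3.32

A=(0,0), D=(11.00,0)
B = A + 1.00·(cos28°, sin28°) = (0.8829, 0.4695)
|BD| = 10.1279
circle(B,6.00) ∩ circle(D,10.00): a=1.9044, h=5.6898
  candidates: C₊=(3.0490,6.0648) cross=57.625; C₋=(2.5216,-5.3024) cross=-57.625
  mode - wants cross < 0 → take C=(2.5216,-5.3024) (cross=-57.625)
ex = (C−B)/|BC| = (0.2731,-0.9620); ey = (0.9620,0.2731)
P = B + 3.31·ex + -2.21·ey = (-0.3391,-3.3183)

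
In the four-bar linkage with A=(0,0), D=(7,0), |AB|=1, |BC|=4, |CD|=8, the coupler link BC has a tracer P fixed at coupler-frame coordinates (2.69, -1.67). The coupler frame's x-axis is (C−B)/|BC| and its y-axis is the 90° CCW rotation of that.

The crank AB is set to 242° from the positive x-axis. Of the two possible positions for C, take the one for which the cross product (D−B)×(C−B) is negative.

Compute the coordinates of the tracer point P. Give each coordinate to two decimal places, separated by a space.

-1.39 -3.91

A=(0,0), D=(7.00,0)
B = A + 1.00·(cos242°, sin242°) = (-0.4695, -0.8829)
|BD| = 7.5215
circle(B,4.00) ∩ circle(D,8.00): a=0.5699, h=3.9592
  candidates: C₊=(-0.3683,3.1158) cross=29.779; C₋=(0.5612,-4.7479) cross=-29.779
  mode - wants cross < 0 → take C=(0.5612,-4.7479) (cross=-29.779)
ex = (C−B)/|BC| = (0.2577,-0.9662); ey = (0.9662,0.2577)
P = B + 2.69·ex + -1.67·ey = (-1.3899,-3.9124)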